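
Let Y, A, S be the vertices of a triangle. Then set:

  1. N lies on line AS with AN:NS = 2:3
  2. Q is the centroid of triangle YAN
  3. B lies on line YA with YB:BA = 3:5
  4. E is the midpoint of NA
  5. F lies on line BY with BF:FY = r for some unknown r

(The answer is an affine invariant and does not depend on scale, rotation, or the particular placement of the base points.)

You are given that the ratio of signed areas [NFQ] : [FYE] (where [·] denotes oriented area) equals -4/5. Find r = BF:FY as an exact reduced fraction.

Choose coordinates Y = (0, 0), A = (1, 0), S = (0, 1).
1. N lies on line AS with AN:NS = 2:3 ⇒ N = (3/5, 2/5)
2. Q is the centroid of triangle YAN ⇒ Q = (8/15, 2/15)
3. B lies on line YA with YB:BA = 3:5 ⇒ B = (3/8, 0)
4. E is the midpoint of NA ⇒ E = (4/5, 1/5)
5. With BF:FY = r, write λ = r/(r+1) so F = B + λ·(Y−B); F is affine-linear in λ
Every point depending on F is an affine combination of F and λ-independent points, so each such coordinate is linear in λ; the λ² term in each signed area is a multiple of (Y−B)×(Y−B) = 0, so 2·[NFQ] and 2·[FYE] are each linear in λ. Evaluating at λ=0 and λ=1:
  2·[NFQ] = 1/10·λ + 1/30,   2·[FYE] = 3/40·λ − 3/40
So [NFQ]:[FYE] = (1/10·λ + 1/30) / (3/40·λ − 3/40). Setting this equal to -4/5:
  1/10·λ + 1/30 = -4/5·(3/40·λ − 3/40)  ⇒  λ = 1/6
Then r = λ/(1−λ) = (1/6)/(5/6) = 1/5. Check: with r = 1/5, F = (5/16, 0) and [NFQ]:[FYE] = -4/5 as required.

r = 1/5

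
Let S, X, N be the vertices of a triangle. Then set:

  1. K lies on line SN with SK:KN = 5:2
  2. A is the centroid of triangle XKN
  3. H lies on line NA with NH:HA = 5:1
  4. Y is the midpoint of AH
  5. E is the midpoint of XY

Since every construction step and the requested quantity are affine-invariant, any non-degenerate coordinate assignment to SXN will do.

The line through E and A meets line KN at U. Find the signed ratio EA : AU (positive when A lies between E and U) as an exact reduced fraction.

EA:AU = 23/24

Work in coordinates with S = (0, 0), X = (1, 0), N = (0, 1).
1. K lies on line SN with SK:KN = 5:2 ⇒ K = (0, 5/7)
2. A is the centroid of triangle XKN ⇒ A = (1/3, 4/7)
3. H lies on line NA with NH:HA = 5:1 ⇒ H = (5/18, 9/14)
4. Y is the midpoint of AH ⇒ Y = (11/36, 17/28)
5. E is the midpoint of XY ⇒ E = (47/72, 17/56)
line EA meets KN at U = (0, 137/161)
A = E + t·(U−E) with t = 23/47, so EA:AU = 23/47:24/47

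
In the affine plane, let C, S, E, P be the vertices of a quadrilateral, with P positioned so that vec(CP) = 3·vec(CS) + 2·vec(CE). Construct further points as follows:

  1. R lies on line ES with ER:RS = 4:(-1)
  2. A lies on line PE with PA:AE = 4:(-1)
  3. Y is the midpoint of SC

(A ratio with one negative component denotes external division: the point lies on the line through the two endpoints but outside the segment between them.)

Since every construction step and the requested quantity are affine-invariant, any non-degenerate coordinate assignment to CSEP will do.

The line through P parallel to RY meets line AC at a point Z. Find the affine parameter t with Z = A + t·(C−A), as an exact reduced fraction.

t = -11

Assign C = (0, 0), S = (1, 0), E = (0, 1), P = (3, 2) — the answer is frame-independent, so this choice is without loss of generality.
1. R lies on line ES with ER:RS = 4:(-1) ⇒ R = (4/3, -1/3)
2. A lies on line PE with PA:AE = 4:(-1) ⇒ A = (-1, 2/3)
3. Y is the midpoint of SC ⇒ Y = (1/2, 0)
through P parallel to RY: direction (-5/6, 1/3); meets AC at Z = (-12, 8)
Z = A + t·(C−A) with t = -11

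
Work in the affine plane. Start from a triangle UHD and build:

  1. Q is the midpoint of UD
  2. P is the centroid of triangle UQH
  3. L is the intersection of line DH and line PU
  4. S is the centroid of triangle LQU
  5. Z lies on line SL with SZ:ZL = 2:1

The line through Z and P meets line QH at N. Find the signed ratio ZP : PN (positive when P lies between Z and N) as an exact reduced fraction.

ZP:PN = -13/9

Choose coordinates U = (0, 0), H = (1, 0), D = (0, 1).
1. Q is the midpoint of UD ⇒ Q = (0, 1/2)
2. P is the centroid of triangle UQH ⇒ P = (1/3, 1/6)
3. L is the intersection of line DH and line PU ⇒ L = (2/3, 1/3)
4. S is the centroid of triangle LQU ⇒ S = (2/9, 5/18)
5. Z lies on line SL with SZ:ZL = 2:1 ⇒ Z = (14/27, 17/54)
line ZP meets QH at N = (6/13, 7/26)
P = Z + t·(N−Z) with t = 13/4, so ZP:PN = 13/4:-9/4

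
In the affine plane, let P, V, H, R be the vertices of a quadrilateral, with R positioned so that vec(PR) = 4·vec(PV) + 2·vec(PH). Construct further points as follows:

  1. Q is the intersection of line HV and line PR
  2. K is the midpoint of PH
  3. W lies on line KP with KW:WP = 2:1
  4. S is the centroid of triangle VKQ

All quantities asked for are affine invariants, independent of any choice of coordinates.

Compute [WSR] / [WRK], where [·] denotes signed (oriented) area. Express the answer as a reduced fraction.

[WSR]:[WRK] = 31/72

Assign P = (0, 0), V = (1, 0), H = (0, 1), R = (4, 2) — the answer is frame-independent, so this choice is without loss of generality.
1. Q is the intersection of line HV and line PR ⇒ Q = (2/3, 1/3)
2. K is the midpoint of PH ⇒ K = (0, 1/2)
3. W lies on line KP with KW:WP = 2:1 ⇒ W = (0, 1/6)
4. S is the centroid of triangle VKQ ⇒ S = (5/9, 5/18)
2·[WSR] = 31/54, 2·[WRK] = 4/3
[WSR]:[WRK] = 31/54:4/3 = 31/72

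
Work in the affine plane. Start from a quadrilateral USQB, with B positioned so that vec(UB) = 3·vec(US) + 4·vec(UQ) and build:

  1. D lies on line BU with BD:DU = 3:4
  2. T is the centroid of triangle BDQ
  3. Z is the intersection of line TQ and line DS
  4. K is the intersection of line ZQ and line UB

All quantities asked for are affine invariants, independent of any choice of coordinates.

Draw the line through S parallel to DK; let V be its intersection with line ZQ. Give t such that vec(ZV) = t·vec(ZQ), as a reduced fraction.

Set U = (0, 0), S = (1, 0), Q = (0, 1), B = (3, 4); any affine frame gives the same invariant.
1. D lies on line BU with BD:DU = 3:4 ⇒ D = (12/7, 16/7)
2. T is the centroid of triangle BDQ ⇒ T = (11/7, 17/7)
3. Z is the intersection of line TQ and line DS ⇒ Z = (11/6, 8/3)
4. K is the intersection of line ZQ and line UB ⇒ K = (33/14, 22/7)
through S parallel to DK: direction (9/14, 6/7); meets ZQ at V = (11/2, 6)
V = Z + t·(Q−Z) with t = -2

t = -2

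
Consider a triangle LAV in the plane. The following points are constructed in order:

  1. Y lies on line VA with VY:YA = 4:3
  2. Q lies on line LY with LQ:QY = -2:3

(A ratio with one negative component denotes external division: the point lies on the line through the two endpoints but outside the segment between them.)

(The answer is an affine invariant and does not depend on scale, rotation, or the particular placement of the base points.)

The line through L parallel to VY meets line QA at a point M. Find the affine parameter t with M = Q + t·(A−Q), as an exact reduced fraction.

Choose coordinates L = (0, 0), A = (1, 0), V = (0, 1).
1. Y lies on line VA with VY:YA = 4:3 ⇒ Y = (4/7, 3/7)
2. Q lies on line LY with LQ:QY = -2:3 ⇒ Q = (-8/7, -6/7)
through L parallel to VY: direction (4/7, -4/7); meets QA at M = (2/7, -2/7)
M = Q + t·(A−Q) with t = 2/3

t = 2/3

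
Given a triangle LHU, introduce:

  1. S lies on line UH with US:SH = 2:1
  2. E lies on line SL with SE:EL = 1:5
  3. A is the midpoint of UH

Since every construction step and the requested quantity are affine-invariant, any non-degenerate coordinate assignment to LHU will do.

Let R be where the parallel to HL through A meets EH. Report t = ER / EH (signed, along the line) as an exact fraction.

Work in coordinates with L = (0, 0), H = (1, 0), U = (0, 1).
1. S lies on line UH with US:SH = 2:1 ⇒ S = (2/3, 1/3)
2. E lies on line SL with SE:EL = 1:5 ⇒ E = (5/9, 5/18)
3. A is the midpoint of UH ⇒ A = (1/2, 1/2)
through A parallel to HL: direction (-1, 0); meets EH at R = (1/5, 1/2)
R = E + t·(H−E) with t = -4/5

t = -4/5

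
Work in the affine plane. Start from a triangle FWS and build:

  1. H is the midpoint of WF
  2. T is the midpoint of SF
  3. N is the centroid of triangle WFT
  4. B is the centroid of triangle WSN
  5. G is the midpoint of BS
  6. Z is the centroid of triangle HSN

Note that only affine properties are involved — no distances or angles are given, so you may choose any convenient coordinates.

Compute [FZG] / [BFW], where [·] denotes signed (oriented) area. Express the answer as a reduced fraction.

Assign F = (0, 0), W = (1, 0), S = (0, 1) — the answer is frame-independent, so this choice is without loss of generality.
1. H is the midpoint of WF ⇒ H = (1/2, 0)
2. T is the midpoint of SF ⇒ T = (0, 1/2)
3. N is the centroid of triangle WFT ⇒ N = (1/3, 1/6)
4. B is the centroid of triangle WSN ⇒ B = (4/9, 7/18)
5. G is the midpoint of BS ⇒ G = (2/9, 25/36)
6. Z is the centroid of triangle HSN ⇒ Z = (5/18, 7/18)
2·[FZG] = 23/216, 2·[BFW] = 7/18
[FZG]:[BFW] = 23/216:7/18 = 23/84

[FZG]:[BFW] = 23/84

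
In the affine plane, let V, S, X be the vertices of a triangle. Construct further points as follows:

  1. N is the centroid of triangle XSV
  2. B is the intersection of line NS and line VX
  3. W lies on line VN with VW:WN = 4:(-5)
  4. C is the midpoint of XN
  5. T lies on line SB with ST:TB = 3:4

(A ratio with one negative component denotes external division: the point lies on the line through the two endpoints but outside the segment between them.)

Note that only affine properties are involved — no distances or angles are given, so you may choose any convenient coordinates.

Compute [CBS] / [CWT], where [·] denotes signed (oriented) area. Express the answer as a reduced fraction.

Assign V = (0, 0), S = (1, 0), X = (0, 1) — the answer is frame-independent, so this choice is without loss of generality.
1. N is the centroid of triangle XSV ⇒ N = (1/3, 1/3)
2. B is the intersection of line NS and line VX ⇒ B = (0, 1/2)
3. W lies on line VN with VW:WN = 4:(-5) ⇒ W = (-4/3, -4/3)
4. C is the midpoint of XN ⇒ C = (1/6, 2/3)
5. T lies on line SB with ST:TB = 3:4 ⇒ T = (4/7, 3/14)
2·[CBS] = 1/4, 2·[CWT] = 125/84
[CBS]:[CWT] = 1/4:125/84 = 21/125

[CBS]:[CWT] = 21/125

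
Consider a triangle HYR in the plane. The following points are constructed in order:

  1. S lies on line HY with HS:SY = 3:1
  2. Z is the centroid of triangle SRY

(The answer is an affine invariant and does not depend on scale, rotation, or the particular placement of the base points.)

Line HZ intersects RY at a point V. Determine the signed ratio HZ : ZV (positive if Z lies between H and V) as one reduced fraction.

HZ:ZV = 11

Work in coordinates with H = (0, 0), Y = (1, 0), R = (0, 1).
1. S lies on line HY with HS:SY = 3:1 ⇒ S = (3/4, 0)
2. Z is the centroid of triangle SRY ⇒ Z = (7/12, 1/3)
line HZ meets RY at V = (7/11, 4/11)
Z = H + t·(V−H) with t = 11/12, so HZ:ZV = 11/12:1/12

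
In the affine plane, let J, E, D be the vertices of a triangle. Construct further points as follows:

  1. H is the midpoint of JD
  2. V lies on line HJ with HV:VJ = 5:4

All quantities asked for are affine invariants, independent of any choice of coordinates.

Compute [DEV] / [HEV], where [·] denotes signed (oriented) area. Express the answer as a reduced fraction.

[DEV]:[HEV] = 14/5

Work in coordinates with J = (0, 0), E = (1, 0), D = (0, 1).
1. H is the midpoint of JD ⇒ H = (0, 1/2)
2. V lies on line HJ with HV:VJ = 5:4 ⇒ V = (0, 2/9)
2·[DEV] = -7/9, 2·[HEV] = -5/18
[DEV]:[HEV] = -7/9:-5/18 = 14/5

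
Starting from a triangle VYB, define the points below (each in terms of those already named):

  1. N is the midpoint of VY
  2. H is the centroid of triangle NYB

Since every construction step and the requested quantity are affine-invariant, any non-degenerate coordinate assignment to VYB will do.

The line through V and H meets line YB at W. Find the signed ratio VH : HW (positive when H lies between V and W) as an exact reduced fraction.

Set V = (0, 0), Y = (1, 0), B = (0, 1); any affine frame gives the same invariant.
1. N is the midpoint of VY ⇒ N = (1/2, 0)
2. H is the centroid of triangle NYB ⇒ H = (1/2, 1/3)
line VH meets YB at W = (3/5, 2/5)
H = V + t·(W−V) with t = 5/6, so VH:HW = 5/6:1/6

VH:HW = 5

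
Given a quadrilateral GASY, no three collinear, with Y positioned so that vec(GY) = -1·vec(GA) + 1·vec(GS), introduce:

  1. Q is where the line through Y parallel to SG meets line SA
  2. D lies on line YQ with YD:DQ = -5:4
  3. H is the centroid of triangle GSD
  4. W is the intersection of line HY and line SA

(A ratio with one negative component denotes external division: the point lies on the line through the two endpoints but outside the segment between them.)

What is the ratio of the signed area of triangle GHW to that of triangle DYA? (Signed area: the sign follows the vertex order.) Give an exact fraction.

[GHW]:[DYA] = 1/10

Set G = (0, 0), A = (1, 0), S = (0, 1), Y = (-1, 1); any affine frame gives the same invariant.
1. Q is where the line through Y parallel to SG meets line SA ⇒ Q = (-1, 2)
2. D lies on line YQ with YD:DQ = -5:4 ⇒ D = (-1, 6)
3. H is the centroid of triangle GSD ⇒ H = (-1/3, 7/3)
4. W is the intersection of line HY and line SA ⇒ W = (-2/3, 5/3)
2·[GHW] = 1, 2·[DYA] = 10
[GHW]:[DYA] = 1:10 = 1/10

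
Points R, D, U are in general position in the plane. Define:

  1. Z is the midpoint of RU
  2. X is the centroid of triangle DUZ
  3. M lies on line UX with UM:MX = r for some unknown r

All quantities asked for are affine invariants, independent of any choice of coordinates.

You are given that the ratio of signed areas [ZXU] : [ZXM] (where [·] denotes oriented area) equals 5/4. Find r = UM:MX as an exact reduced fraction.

r = 1/4

Assign R = (0, 0), D = (1, 0), U = (0, 1) — the answer is frame-independent, so this choice is without loss of generality.
1. Z is the midpoint of RU ⇒ Z = (0, 1/2)
2. X is the centroid of triangle DUZ ⇒ X = (1/3, 1/2)
3. With UM:MX = r, write λ = r/(r+1) so M = U + λ·(X−U); M is affine-linear in λ
Every point depending on M is an affine combination of M and λ-independent points, so each such coordinate is linear in λ; the λ² term in each signed area is a multiple of (X−U)×(X−U) = 0, so 2·[ZXU] and 2·[ZXM] are each linear in λ. Evaluating at λ=0 and λ=1:
  2·[ZXU] = 1/6,   2·[ZXM] = -1/6·λ + 1/6
So [ZXU]:[ZXM] = (1/6) / (-1/6·λ + 1/6). Setting this equal to 5/4:
  1/6 = 5/4·(-1/6·λ + 1/6)  ⇒  λ = 1/5
Then r = λ/(1−λ) = (1/5)/(4/5) = 1/4. Check: with r = 1/4, M = (1/15, 9/10) and [ZXU]:[ZXM] = 5/4 as required.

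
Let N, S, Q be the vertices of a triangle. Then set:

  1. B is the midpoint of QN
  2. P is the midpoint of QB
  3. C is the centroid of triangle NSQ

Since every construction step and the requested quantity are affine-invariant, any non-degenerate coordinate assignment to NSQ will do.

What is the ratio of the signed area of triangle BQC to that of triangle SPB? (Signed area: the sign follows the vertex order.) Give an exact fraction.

[BQC]:[SPB] = -2/3

Assign N = (0, 0), S = (1, 0), Q = (0, 1) — the answer is frame-independent, so this choice is without loss of generality.
1. B is the midpoint of QN ⇒ B = (0, 1/2)
2. P is the midpoint of QB ⇒ P = (0, 3/4)
3. C is the centroid of triangle NSQ ⇒ C = (1/3, 1/3)
2·[BQC] = -1/6, 2·[SPB] = 1/4
[BQC]:[SPB] = -1/6:1/4 = -2/3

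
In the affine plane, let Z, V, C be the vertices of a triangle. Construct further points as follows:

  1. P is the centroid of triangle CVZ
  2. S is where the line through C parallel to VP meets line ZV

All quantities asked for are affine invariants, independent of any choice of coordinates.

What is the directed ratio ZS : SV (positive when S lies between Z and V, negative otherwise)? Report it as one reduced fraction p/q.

ZS:SV = -2

Choose coordinates Z = (0, 0), V = (1, 0), C = (0, 1).
1. P is the centroid of triangle CVZ ⇒ P = (1/3, 1/3)
2. S is where the line through C parallel to VP meets line ZV ⇒ S = (2, 0)
S = Z + t·(V−Z) with t = 2, so ZS:SV = t:(1−t) = 2:-1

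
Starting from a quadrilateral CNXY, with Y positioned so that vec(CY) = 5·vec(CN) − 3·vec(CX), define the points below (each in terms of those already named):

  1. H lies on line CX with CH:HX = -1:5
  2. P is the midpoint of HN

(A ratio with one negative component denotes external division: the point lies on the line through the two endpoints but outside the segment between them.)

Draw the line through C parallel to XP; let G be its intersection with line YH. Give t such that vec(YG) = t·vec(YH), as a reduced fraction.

t = 33/34

Choose coordinates C = (0, 0), N = (1, 0), X = (0, 1), Y = (5, -3).
1. H lies on line CX with CH:HX = -1:5 ⇒ H = (0, -1/4)
2. P is the midpoint of HN ⇒ P = (1/2, -1/8)
through C parallel to XP: direction (1/2, -9/8); meets YH at G = (5/34, -45/136)
G = Y + t·(H−Y) with t = 33/34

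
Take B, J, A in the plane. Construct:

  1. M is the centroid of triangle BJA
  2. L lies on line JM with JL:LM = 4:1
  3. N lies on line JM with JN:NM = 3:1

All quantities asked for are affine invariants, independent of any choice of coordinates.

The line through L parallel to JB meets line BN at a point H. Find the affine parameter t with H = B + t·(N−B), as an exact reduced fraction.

Work in coordinates with B = (0, 0), J = (1, 0), A = (0, 1).
1. M is the centroid of triangle BJA ⇒ M = (1/3, 1/3)
2. L lies on line JM with JL:LM = 4:1 ⇒ L = (7/15, 4/15)
3. N lies on line JM with JN:NM = 3:1 ⇒ N = (1/2, 1/4)
through L parallel to JB: direction (-1, 0); meets BN at H = (8/15, 4/15)
H = B + t·(N−B) with t = 16/15

t = 16/15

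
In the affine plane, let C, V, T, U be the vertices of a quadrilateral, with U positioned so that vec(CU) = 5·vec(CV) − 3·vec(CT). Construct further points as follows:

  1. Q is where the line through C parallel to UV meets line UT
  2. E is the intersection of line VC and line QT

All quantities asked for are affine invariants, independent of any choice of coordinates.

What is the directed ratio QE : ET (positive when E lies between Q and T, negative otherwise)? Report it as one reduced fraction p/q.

Assign C = (0, 0), V = (1, 0), T = (0, 1), U = (5, -3) — the answer is frame-independent, so this choice is without loss of generality.
1. Q is where the line through C parallel to UV meets line UT ⇒ Q = (20, -15)
2. E is the intersection of line VC and line QT ⇒ E = (5/4, 0)
E = Q + t·(T−Q) with t = 15/16, so QE:ET = t:(1−t) = 15/16:1/16

QE:ET = 15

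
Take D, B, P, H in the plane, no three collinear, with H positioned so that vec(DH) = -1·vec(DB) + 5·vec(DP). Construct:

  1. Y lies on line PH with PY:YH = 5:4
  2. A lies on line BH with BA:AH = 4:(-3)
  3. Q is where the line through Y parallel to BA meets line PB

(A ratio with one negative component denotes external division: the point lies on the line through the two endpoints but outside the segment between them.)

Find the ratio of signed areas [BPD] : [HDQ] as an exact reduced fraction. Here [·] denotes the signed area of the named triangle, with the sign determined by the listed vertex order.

Work in coordinates with D = (0, 0), B = (1, 0), P = (0, 1), H = (-1, 5).
1. Y lies on line PH with PY:YH = 5:4 ⇒ Y = (-5/9, 29/9)
2. A lies on line BH with BA:AH = 4:(-3) ⇒ A = (-7, 20)
3. Q is where the line through Y parallel to BA meets line PB ⇒ Q = (5/9, 4/9)
2·[BPD] = 1, 2·[HDQ] = 29/9
[BPD]:[HDQ] = 1:29/9 = 9/29

[BPD]:[HDQ] = 9/29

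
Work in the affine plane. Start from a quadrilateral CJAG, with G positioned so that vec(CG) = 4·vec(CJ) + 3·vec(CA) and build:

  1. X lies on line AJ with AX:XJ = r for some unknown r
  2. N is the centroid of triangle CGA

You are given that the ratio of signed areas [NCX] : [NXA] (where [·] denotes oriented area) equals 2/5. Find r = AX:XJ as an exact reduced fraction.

Choose coordinates C = (0, 0), J = (1, 0), A = (0, 1), G = (4, 3).
1. With AX:XJ = r, write λ = r/(r+1) so X = A + λ·(J−A); X is affine-linear in λ
2. N is the centroid of triangle CGA ⇒ N = (4/3, 4/3)
Every point depending on X is an affine combination of X and λ-independent points, so each such coordinate is linear in λ; the λ² term in each signed area is a multiple of (J−A)×(J−A) = 0, so 2·[NCX] and 2·[NXA] are each linear in λ. Evaluating at λ=0 and λ=1:
  2·[NCX] = 8/3·λ − 4/3,   2·[NXA] = -5/3·λ
So [NCX]:[NXA] = (8/3·λ − 4/3) / (-5/3·λ). Setting this equal to 2/5:
  8/3·λ − 4/3 = 2/5·(-5/3·λ)  ⇒  λ = 2/5
Then r = λ/(1−λ) = (2/5)/(3/5) = 2/3. Check: with r = 2/3, X = (2/5, 3/5) and [NCX]:[NXA] = 2/5 as required.

r = 2/3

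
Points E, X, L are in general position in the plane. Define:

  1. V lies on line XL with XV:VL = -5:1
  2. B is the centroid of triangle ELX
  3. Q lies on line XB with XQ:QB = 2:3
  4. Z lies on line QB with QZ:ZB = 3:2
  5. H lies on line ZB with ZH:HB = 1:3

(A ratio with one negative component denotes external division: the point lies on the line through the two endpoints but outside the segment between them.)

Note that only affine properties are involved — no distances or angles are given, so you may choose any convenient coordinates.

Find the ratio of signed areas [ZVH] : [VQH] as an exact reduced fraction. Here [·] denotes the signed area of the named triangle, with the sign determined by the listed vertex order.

[ZVH]:[VQH] = -1/7

Work in coordinates with E = (0, 0), X = (1, 0), L = (0, 1).
1. V lies on line XL with XV:VL = -5:1 ⇒ V = (-1/4, 5/4)
2. B is the centroid of triangle ELX ⇒ B = (1/3, 1/3)
3. Q lies on line XB with XQ:QB = 2:3 ⇒ Q = (11/15, 2/15)
4. Z lies on line QB with QZ:ZB = 3:2 ⇒ Z = (37/75, 19/75)
5. H lies on line ZB with ZH:HB = 1:3 ⇒ H = (34/75, 41/150)
2·[ZVH] = 1/40, 2·[VQH] = -7/40
[ZVH]:[VQH] = 1/40:-7/40 = -1/7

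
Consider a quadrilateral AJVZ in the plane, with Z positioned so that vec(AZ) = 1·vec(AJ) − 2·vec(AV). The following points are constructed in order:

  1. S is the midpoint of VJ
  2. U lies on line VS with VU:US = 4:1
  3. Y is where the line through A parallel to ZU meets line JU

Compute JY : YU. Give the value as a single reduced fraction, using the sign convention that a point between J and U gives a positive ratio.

Work in coordinates with A = (0, 0), J = (1, 0), V = (0, 1), Z = (1, -2).
1. S is the midpoint of VJ ⇒ S = (1/2, 1/2)
2. U lies on line VS with VU:US = 4:1 ⇒ U = (2/5, 3/5)
3. Y is where the line through A parallel to ZU meets line JU ⇒ Y = (-3/10, 13/10)
Y = J + t·(U−J) with t = 13/6, so JY:YU = t:(1−t) = 13/6:-7/6

JY:YU = -13/7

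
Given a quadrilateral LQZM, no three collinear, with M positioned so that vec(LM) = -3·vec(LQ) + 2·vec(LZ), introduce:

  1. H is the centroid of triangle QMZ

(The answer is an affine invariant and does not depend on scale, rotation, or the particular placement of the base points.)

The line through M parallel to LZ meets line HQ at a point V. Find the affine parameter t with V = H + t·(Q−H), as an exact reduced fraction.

t = -7/5

Assign L = (0, 0), Q = (1, 0), Z = (0, 1), M = (-3, 2) — the answer is frame-independent, so this choice is without loss of generality.
1. H is the centroid of triangle QMZ ⇒ H = (-2/3, 1)
through M parallel to LZ: direction (0, 1); meets HQ at V = (-3, 12/5)
V = H + t·(Q−H) with t = -7/5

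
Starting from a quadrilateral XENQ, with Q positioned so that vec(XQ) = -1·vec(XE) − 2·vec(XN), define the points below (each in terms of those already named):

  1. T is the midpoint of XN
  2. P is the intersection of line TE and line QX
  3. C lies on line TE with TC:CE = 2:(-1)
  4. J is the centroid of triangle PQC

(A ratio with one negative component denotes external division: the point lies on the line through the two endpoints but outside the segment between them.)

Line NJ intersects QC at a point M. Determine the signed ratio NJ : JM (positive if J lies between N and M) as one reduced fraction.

Choose coordinates X = (0, 0), E = (1, 0), N = (0, 1), Q = (-1, -2).
1. T is the midpoint of XN ⇒ T = (0, 1/2)
2. P is the intersection of line TE and line QX ⇒ P = (1/5, 2/5)
3. C lies on line TE with TC:CE = 2:(-1) ⇒ C = (2, -1/2)
4. J is the centroid of triangle PQC ⇒ J = (2/5, -7/10)
line NJ meets QC at M = (10/19, -47/38)
J = N + t·(M−N) with t = 19/25, so NJ:JM = 19/25:6/25

NJ:JM = 19/6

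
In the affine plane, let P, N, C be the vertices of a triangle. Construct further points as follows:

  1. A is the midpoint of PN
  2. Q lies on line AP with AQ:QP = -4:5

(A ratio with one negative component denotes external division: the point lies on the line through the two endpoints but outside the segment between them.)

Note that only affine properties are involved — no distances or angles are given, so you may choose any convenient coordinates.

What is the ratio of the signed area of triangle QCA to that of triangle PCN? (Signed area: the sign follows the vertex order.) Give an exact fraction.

[QCA]:[PCN] = -2

Assign P = (0, 0), N = (1, 0), C = (0, 1) — the answer is frame-independent, so this choice is without loss of generality.
1. A is the midpoint of PN ⇒ A = (1/2, 0)
2. Q lies on line AP with AQ:QP = -4:5 ⇒ Q = (5/2, 0)
2·[QCA] = 2, 2·[PCN] = -1
[QCA]:[PCN] = 2:-1 = -2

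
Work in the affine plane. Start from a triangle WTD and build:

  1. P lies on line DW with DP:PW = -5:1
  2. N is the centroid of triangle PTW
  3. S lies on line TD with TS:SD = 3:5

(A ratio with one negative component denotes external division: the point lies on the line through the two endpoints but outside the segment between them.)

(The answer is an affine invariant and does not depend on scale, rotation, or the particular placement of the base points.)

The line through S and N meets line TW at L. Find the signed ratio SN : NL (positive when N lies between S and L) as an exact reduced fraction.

SN:NL = -11/2

Work in coordinates with W = (0, 0), T = (1, 0), D = (0, 1).
1. P lies on line DW with DP:PW = -5:1 ⇒ P = (0, -1/4)
2. N is the centroid of triangle PTW ⇒ N = (1/3, -1/12)
3. S lies on line TD with TS:SD = 3:5 ⇒ S = (5/8, 3/8)
line SN meets TW at L = (17/44, 0)
N = S + t·(L−S) with t = 11/9, so SN:NL = 11/9:-2/9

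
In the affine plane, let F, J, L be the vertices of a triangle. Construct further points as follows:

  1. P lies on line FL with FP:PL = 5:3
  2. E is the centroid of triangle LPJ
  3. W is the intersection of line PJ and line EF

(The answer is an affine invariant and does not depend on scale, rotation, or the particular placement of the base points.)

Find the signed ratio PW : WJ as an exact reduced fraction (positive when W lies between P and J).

PW:WJ = 5/13

Set F = (0, 0), J = (1, 0), L = (0, 1); any affine frame gives the same invariant.
1. P lies on line FL with FP:PL = 5:3 ⇒ P = (0, 5/8)
2. E is the centroid of triangle LPJ ⇒ E = (1/3, 13/24)
3. W is the intersection of line PJ and line EF ⇒ W = (5/18, 65/144)
W = P + t·(J−P) with t = 5/18, so PW:WJ = t:(1−t) = 5/18:13/18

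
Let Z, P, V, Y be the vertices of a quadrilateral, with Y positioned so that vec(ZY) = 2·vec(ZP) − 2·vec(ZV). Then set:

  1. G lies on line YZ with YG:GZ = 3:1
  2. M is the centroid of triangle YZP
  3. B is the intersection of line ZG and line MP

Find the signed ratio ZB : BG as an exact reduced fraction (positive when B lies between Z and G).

ZB:BG = -2

Assign Z = (0, 0), P = (1, 0), V = (0, 1), Y = (2, -2) — the answer is frame-independent, so this choice is without loss of generality.
1. G lies on line YZ with YG:GZ = 3:1 ⇒ G = (1/2, -1/2)
2. M is the centroid of triangle YZP ⇒ M = (1, -2/3)
3. B is the intersection of line ZG and line MP ⇒ B = (1, -1)
B = Z + t·(G−Z) with t = 2, so ZB:BG = t:(1−t) = 2:-1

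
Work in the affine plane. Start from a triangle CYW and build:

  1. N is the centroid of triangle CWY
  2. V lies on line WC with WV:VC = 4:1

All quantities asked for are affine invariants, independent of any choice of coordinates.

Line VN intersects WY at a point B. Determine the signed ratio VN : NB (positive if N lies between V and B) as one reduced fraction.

Work in coordinates with C = (0, 0), Y = (1, 0), W = (0, 1).
1. N is the centroid of triangle CWY ⇒ N = (1/3, 1/3)
2. V lies on line WC with WV:VC = 4:1 ⇒ V = (0, 1/5)
line VN meets WY at B = (4/7, 3/7)
N = V + t·(B−V) with t = 7/12, so VN:NB = 7/12:5/12

VN:NB = 7/5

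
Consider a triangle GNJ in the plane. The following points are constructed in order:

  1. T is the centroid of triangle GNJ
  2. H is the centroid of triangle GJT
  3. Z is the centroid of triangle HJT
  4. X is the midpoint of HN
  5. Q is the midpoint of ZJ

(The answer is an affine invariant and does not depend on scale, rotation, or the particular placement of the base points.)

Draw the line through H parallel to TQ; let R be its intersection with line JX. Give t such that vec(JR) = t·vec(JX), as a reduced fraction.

t = -5/3

Assign G = (0, 0), N = (1, 0), J = (0, 1) — the answer is frame-independent, so this choice is without loss of generality.
1. T is the centroid of triangle GNJ ⇒ T = (1/3, 1/3)
2. H is the centroid of triangle GJT ⇒ H = (1/9, 4/9)
3. Z is the centroid of triangle HJT ⇒ Z = (4/27, 16/27)
4. X is the midpoint of HN ⇒ X = (5/9, 2/9)
5. Q is the midpoint of ZJ ⇒ Q = (2/27, 43/54)
through H parallel to TQ: direction (-7/27, 25/54); meets JX at R = (-25/27, 62/27)
R = J + t·(X−J) with t = -5/3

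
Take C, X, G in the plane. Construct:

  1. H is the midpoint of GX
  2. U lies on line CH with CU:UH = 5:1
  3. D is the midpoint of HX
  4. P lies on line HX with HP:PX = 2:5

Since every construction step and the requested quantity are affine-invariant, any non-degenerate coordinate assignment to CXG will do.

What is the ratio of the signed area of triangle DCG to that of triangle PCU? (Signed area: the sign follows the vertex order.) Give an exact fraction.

Choose coordinates C = (0, 0), X = (1, 0), G = (0, 1).
1. H is the midpoint of GX ⇒ H = (1/2, 1/2)
2. U lies on line CH with CU:UH = 5:1 ⇒ U = (5/12, 5/12)
3. D is the midpoint of HX ⇒ D = (3/4, 1/4)
4. P lies on line HX with HP:PX = 2:5 ⇒ P = (9/14, 5/14)
2·[DCG] = -3/4, 2·[PCU] = -5/42
[DCG]:[PCU] = -3/4:-5/42 = 63/10

[DCG]:[PCU] = 63/10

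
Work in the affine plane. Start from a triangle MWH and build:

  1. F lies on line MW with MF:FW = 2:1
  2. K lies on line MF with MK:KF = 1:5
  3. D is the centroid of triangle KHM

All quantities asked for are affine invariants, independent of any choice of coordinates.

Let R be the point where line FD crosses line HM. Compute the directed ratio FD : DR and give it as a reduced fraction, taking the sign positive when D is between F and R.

Set M = (0, 0), W = (1, 0), H = (0, 1); any affine frame gives the same invariant.
1. F lies on line MW with MF:FW = 2:1 ⇒ F = (2/3, 0)
2. K lies on line MF with MK:KF = 1:5 ⇒ K = (1/9, 0)
3. D is the centroid of triangle KHM ⇒ D = (1/27, 1/3)
line FD meets HM at R = (0, 6/17)
D = F + t·(R−F) with t = 17/18, so FD:DR = 17/18:1/18

FD:DR = 17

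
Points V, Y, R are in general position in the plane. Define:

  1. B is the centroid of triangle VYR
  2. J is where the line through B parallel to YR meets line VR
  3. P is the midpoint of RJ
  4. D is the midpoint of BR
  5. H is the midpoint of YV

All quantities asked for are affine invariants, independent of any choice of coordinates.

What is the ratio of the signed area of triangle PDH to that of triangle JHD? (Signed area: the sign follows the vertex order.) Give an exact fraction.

Set V = (0, 0), Y = (1, 0), R = (0, 1); any affine frame gives the same invariant.
1. B is the centroid of triangle VYR ⇒ B = (1/3, 1/3)
2. J is where the line through B parallel to YR meets line VR ⇒ J = (0, 2/3)
3. P is the midpoint of RJ ⇒ P = (0, 5/6)
4. D is the midpoint of BR ⇒ D = (1/6, 2/3)
5. H is the midpoint of YV ⇒ H = (1/2, 0)
2·[PDH] = -1/18, 2·[JHD] = 1/9
[PDH]:[JHD] = -1/18:1/9 = -1/2

[PDH]:[JHD] = -1/2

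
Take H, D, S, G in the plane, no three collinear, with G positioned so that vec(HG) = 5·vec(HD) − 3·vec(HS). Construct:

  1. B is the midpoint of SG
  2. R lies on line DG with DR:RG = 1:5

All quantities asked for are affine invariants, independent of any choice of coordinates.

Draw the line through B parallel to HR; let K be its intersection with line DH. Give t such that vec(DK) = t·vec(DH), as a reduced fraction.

Assign H = (0, 0), D = (1, 0), S = (0, 1), G = (5, -3) — the answer is frame-independent, so this choice is without loss of generality.
1. B is the midpoint of SG ⇒ B = (5/2, -1)
2. R lies on line DG with DR:RG = 1:5 ⇒ R = (5/3, -1/2)
through B parallel to HR: direction (5/3, -1/2); meets DH at K = (-5/6, 0)
K = D + t·(H−D) with t = 11/6

t = 11/6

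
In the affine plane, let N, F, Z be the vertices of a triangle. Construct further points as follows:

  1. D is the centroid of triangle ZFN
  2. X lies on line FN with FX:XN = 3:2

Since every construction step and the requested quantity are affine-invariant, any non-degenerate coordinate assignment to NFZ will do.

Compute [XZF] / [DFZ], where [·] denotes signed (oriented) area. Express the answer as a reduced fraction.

Choose coordinates N = (0, 0), F = (1, 0), Z = (0, 1).
1. D is the centroid of triangle ZFN ⇒ D = (1/3, 1/3)
2. X lies on line FN with FX:XN = 3:2 ⇒ X = (2/5, 0)
2·[XZF] = -3/5, 2·[DFZ] = 1/3
[XZF]:[DFZ] = -3/5:1/3 = -9/5

[XZF]:[DFZ] = -9/5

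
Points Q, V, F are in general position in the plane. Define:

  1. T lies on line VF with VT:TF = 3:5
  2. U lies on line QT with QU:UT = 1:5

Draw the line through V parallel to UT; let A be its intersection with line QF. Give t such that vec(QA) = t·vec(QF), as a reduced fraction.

t = -3/5

Choose coordinates Q = (0, 0), V = (1, 0), F = (0, 1).
1. T lies on line VF with VT:TF = 3:5 ⇒ T = (5/8, 3/8)
2. U lies on line QT with QU:UT = 1:5 ⇒ U = (5/48, 1/16)
through V parallel to UT: direction (25/48, 5/16); meets QF at A = (0, -3/5)
A = Q + t·(F−Q) with t = -3/5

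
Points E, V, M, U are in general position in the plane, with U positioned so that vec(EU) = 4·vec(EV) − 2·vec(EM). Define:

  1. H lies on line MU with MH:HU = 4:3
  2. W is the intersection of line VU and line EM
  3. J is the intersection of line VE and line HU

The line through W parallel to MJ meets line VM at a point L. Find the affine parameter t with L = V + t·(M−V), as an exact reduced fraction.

Work in coordinates with E = (0, 0), V = (1, 0), M = (0, 1), U = (4, -2).
1. H lies on line MU with MH:HU = 4:3 ⇒ H = (16/7, -5/7)
2. W is the intersection of line VU and line EM ⇒ W = (0, 2/3)
3. J is the intersection of line VE and line HU ⇒ J = (4/3, 0)
through W parallel to MJ: direction (4/3, -1); meets VM at L = (4/3, -1/3)
L = V + t·(M−V) with t = -1/3

t = -1/3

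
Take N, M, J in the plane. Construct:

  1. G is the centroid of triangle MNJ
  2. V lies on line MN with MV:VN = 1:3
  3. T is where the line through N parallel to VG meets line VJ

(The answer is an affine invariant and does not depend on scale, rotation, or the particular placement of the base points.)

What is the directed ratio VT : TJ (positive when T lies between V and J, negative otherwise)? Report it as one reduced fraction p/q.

Work in coordinates with N = (0, 0), M = (1, 0), J = (0, 1).
1. G is the centroid of triangle MNJ ⇒ G = (1/3, 1/3)
2. V lies on line MN with MV:VN = 1:3 ⇒ V = (3/4, 0)
3. T is where the line through N parallel to VG meets line VJ ⇒ T = (15/8, -3/2)
T = V + t·(J−V) with t = -3/2, so VT:TJ = t:(1−t) = -3/2:5/2

VT:TJ = -3/5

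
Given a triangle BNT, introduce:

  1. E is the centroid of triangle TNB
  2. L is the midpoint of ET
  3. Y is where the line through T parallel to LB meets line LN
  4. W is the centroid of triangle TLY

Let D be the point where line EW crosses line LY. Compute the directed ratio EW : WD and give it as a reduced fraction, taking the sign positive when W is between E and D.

Set B = (0, 0), N = (1, 0), T = (0, 1); any affine frame gives the same invariant.
1. E is the centroid of triangle TNB ⇒ E = (1/3, 1/3)
2. L is the midpoint of ET ⇒ L = (1/6, 2/3)
3. Y is where the line through T parallel to LB meets line LN ⇒ Y = (-1/24, 5/6)
4. W is the centroid of triangle TLY ⇒ W = (1/24, 5/6)
line EW meets LY at D = (11/96, 17/24)
W = E + t·(D−E) with t = 4/3, so EW:WD = 4/3:-1/3

EW:WD = -4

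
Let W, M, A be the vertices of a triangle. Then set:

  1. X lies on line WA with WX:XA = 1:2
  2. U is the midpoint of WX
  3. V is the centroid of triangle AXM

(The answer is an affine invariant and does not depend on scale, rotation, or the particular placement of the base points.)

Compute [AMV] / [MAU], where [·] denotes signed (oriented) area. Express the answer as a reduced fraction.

Set W = (0, 0), M = (1, 0), A = (0, 1); any affine frame gives the same invariant.
1. X lies on line WA with WX:XA = 1:2 ⇒ X = (0, 1/3)
2. U is the midpoint of WX ⇒ U = (0, 1/6)
3. V is the centroid of triangle AXM ⇒ V = (1/3, 4/9)
2·[AMV] = -2/9, 2·[MAU] = 5/6
[AMV]:[MAU] = -2/9:5/6 = -4/15

[AMV]:[MAU] = -4/15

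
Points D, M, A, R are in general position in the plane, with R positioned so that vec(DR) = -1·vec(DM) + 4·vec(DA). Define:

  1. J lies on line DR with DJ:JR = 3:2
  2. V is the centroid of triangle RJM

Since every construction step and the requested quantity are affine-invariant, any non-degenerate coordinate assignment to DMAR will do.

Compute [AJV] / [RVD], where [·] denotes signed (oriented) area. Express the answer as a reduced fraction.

Work in coordinates with D = (0, 0), M = (1, 0), A = (0, 1), R = (-1, 4).
1. J lies on line DR with DJ:JR = 3:2 ⇒ J = (-3/5, 12/5)
2. V is the centroid of triangle RJM ⇒ V = (-1/5, 32/15)
2·[AJV] = -2/5, 2·[RVD] = -4/3
[AJV]:[RVD] = -2/5:-4/3 = 3/10

[AJV]:[RVD] = 3/10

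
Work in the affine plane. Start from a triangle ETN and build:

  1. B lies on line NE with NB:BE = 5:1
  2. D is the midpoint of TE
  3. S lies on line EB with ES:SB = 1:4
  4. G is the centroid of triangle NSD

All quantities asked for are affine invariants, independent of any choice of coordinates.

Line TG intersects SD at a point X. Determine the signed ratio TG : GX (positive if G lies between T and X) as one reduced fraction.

TG:GX = -26/29

Set E = (0, 0), T = (1, 0), N = (0, 1); any affine frame gives the same invariant.
1. B lies on line NE with NB:BE = 5:1 ⇒ B = (0, 1/6)
2. D is the midpoint of TE ⇒ D = (1/2, 0)
3. S lies on line EB with ES:SB = 1:4 ⇒ S = (0, 1/30)
4. G is the centroid of triangle NSD ⇒ G = (1/6, 31/90)
line TG meets SD at X = (57/52, -31/780)
G = T + t·(X−T) with t = -26/3, so TG:GX = -26/3:29/3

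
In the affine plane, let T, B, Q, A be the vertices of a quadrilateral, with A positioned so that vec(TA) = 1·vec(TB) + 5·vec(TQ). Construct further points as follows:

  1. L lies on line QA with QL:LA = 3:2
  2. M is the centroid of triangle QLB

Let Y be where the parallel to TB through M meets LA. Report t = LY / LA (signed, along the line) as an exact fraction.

Choose coordinates T = (0, 0), B = (1, 0), Q = (0, 1), A = (1, 5).
1. L lies on line QA with QL:LA = 3:2 ⇒ L = (3/5, 17/5)
2. M is the centroid of triangle QLB ⇒ M = (8/15, 22/15)
through M parallel to TB: direction (1, 0); meets LA at Y = (7/60, 22/15)
Y = L + t·(A−L) with t = -29/24

t = -29/24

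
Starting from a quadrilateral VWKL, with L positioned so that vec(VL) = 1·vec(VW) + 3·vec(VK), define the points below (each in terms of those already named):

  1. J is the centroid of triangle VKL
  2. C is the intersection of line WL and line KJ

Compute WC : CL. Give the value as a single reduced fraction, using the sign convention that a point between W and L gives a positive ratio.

Choose coordinates V = (0, 0), W = (1, 0), K = (0, 1), L = (1, 3).
1. J is the centroid of triangle VKL ⇒ J = (1/3, 4/3)
2. C is the intersection of line WL and line KJ ⇒ C = (1, 2)
C = W + t·(L−W) with t = 2/3, so WC:CL = t:(1−t) = 2/3:1/3

WC:CL = 2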